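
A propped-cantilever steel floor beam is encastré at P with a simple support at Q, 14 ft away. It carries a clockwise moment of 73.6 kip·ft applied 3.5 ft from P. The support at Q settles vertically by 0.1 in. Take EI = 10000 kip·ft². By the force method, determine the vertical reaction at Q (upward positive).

R_Q = 3.359 kip

Release the roller at Q. Primary structure: cantilever fixed at P.
Primary-structure tip deflection at Q by superposition:
  clockwise couple 73.6 at a = 3.5: M₀a(2L − a)/(2EI) = 3156/EI
Flexibility coefficient — unit upward force at Q: δ_{QQ} = L³/(3EI) = 914.7/EI.
With EI = 10000 kip·ft²: δ_0 = 0.31556 ft and δ_{QQ} = 0.091467 ft/kip.
Compatibility — the beam at Q must follow the support down by 0.008333 ft: δ_0 − R_Q·δ_{QQ} = 0.008333, so R_Q = (0.31556 − 0.008333)/0.091467 = 3.359 kip.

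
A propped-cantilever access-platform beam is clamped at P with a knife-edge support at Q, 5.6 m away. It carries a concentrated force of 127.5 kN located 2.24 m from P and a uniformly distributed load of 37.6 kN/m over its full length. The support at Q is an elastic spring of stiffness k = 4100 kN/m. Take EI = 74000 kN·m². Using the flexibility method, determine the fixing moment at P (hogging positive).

M_P = 423.7 kN·m

Release the roller at Q. Primary structure: cantilever fixed at P.
Downward deflection at the released point Q due to the loads:
  point load 127.5 at a = 2.24: Pa²(3L − a)/(6EI) = 1552/EI
  UDL 37.6: wL⁴/(8EI) = 4622/EI
  δ_0 = 6175/EI
Tip deflection under a unit load at Q: L³/(3EI) = 58.54/EI.
With EI = 74000 kN·m²: δ_0 = 0.083441 m and δ_{QQ} = 0.000791 m/kN.
Compatibility — the spring shortens by R_Q/k under the reaction it provides: δ_0 − R_Q·δ_{QQ} = R_Q/k. With 1/k = 0.000244 m/kN, R_Q = δ_0 / (δ_{QQ} + 1/k) = 0.083441 / (0.000791 + 0.000244) = 80.62 kN.
Moment equilibrium about P: M_P = Σ(load moments about P) − R_Q·L = 875.2 − 80.62×5.6 = 423.7 kN·m.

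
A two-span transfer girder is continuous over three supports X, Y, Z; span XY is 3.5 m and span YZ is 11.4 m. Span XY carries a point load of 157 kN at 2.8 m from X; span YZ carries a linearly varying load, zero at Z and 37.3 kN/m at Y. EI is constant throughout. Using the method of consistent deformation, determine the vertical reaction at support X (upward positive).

R_X = -44.56 kN

Take M_Y as the redundant. Released structure: two simple spans XY and YZ with a hinge at Y.
Rotations at Y on the released spans (each span's end-slope, ×1/EI):
  span XY: point load 157 at a = 2.8: Pab(L + a)/(6LEI) = 92.32/EI
  span YZ: triangular load, peak 37.3: w₀L³/(45EI) = 1228/EI
  relative rotation θ_0 = (92.32 + 1228)/EI = 1320/EI
A unit hogging moment at Y produces rotation L₁/(3EI) + L₂/(3EI) = 4.967/EI.
Compatibility: M_Y·(L₁+L₂)/(3EI) = θ_0, giving M_Y = 265.8 kN·m (hogging).
Span XY, ΣM about X with M_Y applied at Y: R_Y^{XY}·3.5 = 439.6 + 265.8, so R_Y^{XY} = 201.6 kN and R_X = 157 − 201.6 = -44.56 kN.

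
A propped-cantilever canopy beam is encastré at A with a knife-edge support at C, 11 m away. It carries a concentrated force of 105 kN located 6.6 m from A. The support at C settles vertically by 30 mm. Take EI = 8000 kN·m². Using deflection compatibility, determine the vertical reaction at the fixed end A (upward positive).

Release the roller at C. Primary structure: cantilever fixed at A.
Primary-structure tip deflection at C by superposition:
  point load 105 at a = 6.6: Pa²(3L − a)/(6EI) = 20125/EI
Flexibility coefficient — unit upward force at C: δ_{CC} = L³/(3EI) = 443.7/EI.
With EI = 8000 kN·m²: δ_0 = 2.5156 m and δ_{CC} = 0.055458 m/kN.
Compatibility — the beam at C must follow the support down by 0.03 m: δ_0 − R_C·δ_{CC} = 0.03, so R_C = (2.5156 − 0.03)/0.055458 = 44.82 kN.
Vertical equilibrium: R_A = ΣP − R_C = 105 − 44.82 = 60.18 kN.

R_A = 60.18 kN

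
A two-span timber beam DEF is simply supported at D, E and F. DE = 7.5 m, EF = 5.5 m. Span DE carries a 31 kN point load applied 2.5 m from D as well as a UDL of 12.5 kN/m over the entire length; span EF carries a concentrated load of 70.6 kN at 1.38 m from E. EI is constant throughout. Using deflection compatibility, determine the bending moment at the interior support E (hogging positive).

Insert a hinge at E; M_E is the redundant, and each span becomes simply supported.
Rotations at E on the released spans (each span's end-slope, ×1/EI):
  span DE: point load 31 at a = 2.5: Pab(L + a)/(6LEI) = 86.11/EI
  span DE: UDL 12.5: wL³/(24EI) = 219.7/EI
  span EF: point load 70.6 at a = 1.38: Pab(L + b)/(6LEI) = 117/EI
  relative rotation θ_0 = (305.8 + 117)/EI = 422.9/EI
A unit hogging moment at E produces rotation L₁/(3EI) + L₂/(3EI) = 4.333/EI.
Slope continuity at E: θ_0 = M_E·4.333/EI, so M_E = 422.9/4.333 = 97.58 kN·m (hogging).

M_E = 97.58 kN·m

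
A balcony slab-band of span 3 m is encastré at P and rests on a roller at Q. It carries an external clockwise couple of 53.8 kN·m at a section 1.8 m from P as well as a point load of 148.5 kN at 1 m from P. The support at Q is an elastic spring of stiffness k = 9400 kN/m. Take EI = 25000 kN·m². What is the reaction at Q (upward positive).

Choose R_Q as the redundant. The primary structure is the cantilever fixed at P.
Downward deflection at the released point Q due to the loads:
  clockwise couple 53.8 at a = 1.8: M₀a(2L − a)/(2EI) = 203.4/EI
  point load 148.5 at a = 1: Pa²(3L − a)/(6EI) = 198/EI
  δ_0 = 401.4/EI
Flexibility coefficient — unit upward force at Q: δ_{QQ} = L³/(3EI) = 9/EI.
With EI = 25000 kN·m²: δ_0 = 0.016055 m and δ_{QQ} = 0.00036 m/kN.
Compatibility — the spring shortens by R_Q/k under the reaction it provides: δ_0 − R_Q·δ_{QQ} = R_Q/k. With 1/k = 0.000106 m/kN, R_Q = δ_0 / (δ_{QQ} + 1/k) = 0.016055 / (0.00036 + 0.000106) = 34.42 kN.

R_Q = 34.42 kN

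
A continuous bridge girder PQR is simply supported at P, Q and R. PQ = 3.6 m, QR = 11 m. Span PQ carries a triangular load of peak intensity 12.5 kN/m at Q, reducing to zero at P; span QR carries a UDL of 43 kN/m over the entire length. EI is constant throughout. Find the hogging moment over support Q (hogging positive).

Take M_Q as the redundant. Released structure: two simple spans PQ and QR with a hinge at Q.
End slopes at the hinge Q, treating each span as simply supported:
  span PQ: triangular load, peak 12.5: w₀L³/(45EI) = 12.96/EI
  span QR: UDL 43: wL³/(24EI) = 2385/EI
  relative rotation θ_0 = (12.96 + 2385)/EI = 2398/EI
A unit hogging moment at Q produces rotation L₁/(3EI) + L₂/(3EI) = 4.867/EI.
Slope continuity at Q: θ_0 = M_Q·4.867/EI, so M_Q = 2398/4.867 = 492.7 kN·m (hogging).

M_Q = 492.7 kN·m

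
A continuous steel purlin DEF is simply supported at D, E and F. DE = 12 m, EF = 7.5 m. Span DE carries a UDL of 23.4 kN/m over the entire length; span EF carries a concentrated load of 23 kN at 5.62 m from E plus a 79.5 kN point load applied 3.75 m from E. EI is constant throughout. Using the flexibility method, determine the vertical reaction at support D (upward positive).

R_D = 114.6 kN

Insert a hinge at E; M_E is the redundant, and each span becomes simply supported.
Rotations at E on the released spans (each span's end-slope, ×1/EI):
  span DE: UDL 23.4: wL³/(24EI) = 1685/EI
  span EF: point load 23 at a = 5.62: Pab(L + b)/(6LEI) = 50.65/EI
  span EF: point load 79.5 at a = 3.75: Pab(L + b)/(6LEI) = 279.5/EI
  relative rotation θ_0 = (1685 + 330.1)/EI = 2015/EI
A unit hogging moment at E produces rotation L₁/(3EI) + L₂/(3EI) = 6.5/EI.
Compatibility: M_E·(L₁+L₂)/(3EI) = θ_0, giving M_E = 310 kN·m (hogging).
Span DE, ΣM about D with M_E applied at E: R_E^{DE}·12 = 1685 + 310, so R_E^{DE} = 166.2 kN and R_D = 280.8 − 166.2 = 114.6 kN.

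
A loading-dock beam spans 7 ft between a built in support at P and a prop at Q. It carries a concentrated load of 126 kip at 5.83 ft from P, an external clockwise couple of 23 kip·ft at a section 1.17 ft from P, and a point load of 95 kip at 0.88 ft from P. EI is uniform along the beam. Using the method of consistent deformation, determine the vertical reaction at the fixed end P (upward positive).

Take the reaction at Q as the redundant and release it; the primary structure is a cantilever fixed at P.
Deflection at Q on the released cantilever, summing each load's contribution:
  point load 126 at a = 5.83: Pa²(3L − a)/(6EI) = 10828/EI
  clockwise couple 23 at a = 1.17: M₀a(2L − a)/(2EI) = 172.6/EI
  point load 95 at a = 0.88: Pa²(3L − a)/(6EI) = 246.7/EI
  δ_0 = 11247/EI
Tip deflection under a unit load at Q: L³/(3EI) = 114.3/EI.
The prop prevents deflection at Q: R_Q = δ_0/δ_{QQ} = 11247/114.3 = 98.37 kip.
Vertical equilibrium: R_P = ΣP − R_Q = 221 − 98.37 = 122.6 kip.

R_P = 122.6 kip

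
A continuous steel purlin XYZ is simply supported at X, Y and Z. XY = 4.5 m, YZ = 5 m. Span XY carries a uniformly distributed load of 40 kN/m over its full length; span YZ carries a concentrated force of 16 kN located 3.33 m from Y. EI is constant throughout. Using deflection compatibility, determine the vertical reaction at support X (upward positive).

Take M_Y as the redundant. Released structure: two simple spans XY and YZ with a hinge at Y.
Rotations at Y on the released spans (each span's end-slope, ×1/EI):
  span XY: UDL 40: wL³/(24EI) = 151.9/EI
  span YZ: point load 16 at a = 3.33: Pab(L + b)/(6LEI) = 19.78/EI
  relative rotation θ_0 = (151.9 + 19.78)/EI = 171.7/EI
A unit hogging moment at Y produces rotation L₁/(3EI) + L₂/(3EI) = 3.167/EI.
Compatibility: M_Y·(L₁+L₂)/(3EI) = θ_0, giving M_Y = 54.21 kN·m (hogging).
Span XY, ΣM about X with M_Y applied at Y: R_Y^{XY}·4.5 = 405 + 54.21, so R_Y^{XY} = 102 kN and R_X = 180 − 102 = 77.95 kN.

R_X = 77.95 kN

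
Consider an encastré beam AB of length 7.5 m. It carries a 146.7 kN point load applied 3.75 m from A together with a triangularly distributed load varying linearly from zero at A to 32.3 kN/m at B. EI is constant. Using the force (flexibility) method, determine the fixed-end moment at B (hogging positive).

Take the two fixed-end moments M_A, M_B as redundants; the released structure is the simple span AB.
On the primary (simply-supported) span, the end slopes from the loading are:
  at A: point load 146.7 at a = 3.75: Pab(L + b)/(6LEI) = 515.7/EI
  at B: point load 146.7 at a = 3.75: Pab(L + a)/(6LEI) = 515.7/EI
  at A: triangular load, peak 32.3: 7w₀L³/(360EI) = 265/EI
  at B: triangular load, peak 32.3: w₀L³/(45EI) = 302.8/EI
  θ_A0 = 780.7/EI,  θ_B0 = 818.6/EI
Flexibility coefficients: a unit moment at one end gives L/(3EI) there and L/(6EI) at the far end, so f₁₁ = f₂₂ = 2.5/EI and f₁₂ = f₂₁ = 1.25/EI.
Compatibility — zero rotation at each built-in end:
  2.5 M_A + 1.25 M_B = 780.7
  1.25 M_A + 2.5 M_B = 818.6
Solving the pair gives M_A = 198.1 kN·m and M_B = 228.4 kN·m (hogging).

M_B = 228.4 kN·m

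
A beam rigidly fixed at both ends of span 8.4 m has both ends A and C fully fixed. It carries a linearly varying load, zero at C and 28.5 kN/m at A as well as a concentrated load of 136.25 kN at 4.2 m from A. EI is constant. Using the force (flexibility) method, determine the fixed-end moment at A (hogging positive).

M_A = 243.6 kN·m

Release both end moments; the primary structure is a simply-supported span AC with redundants M_A and M_C.
Simple-span end rotations at A and C under the given loads:
  at A: triangular load, peak 28.5: w₀L³/(45EI) = 375.4/EI
  at C: triangular load, peak 28.5: 7w₀L³/(360EI) = 328.5/EI
  at A: point load 136.25 at a = 4.2: Pab(L + b)/(6LEI) = 600.9/EI
  at C: point load 136.25 at a = 4.2: Pab(L + a)/(6LEI) = 600.9/EI
  θ_A0 = 976.2/EI,  θ_C0 = 929.3/EI
Flexibility coefficients: a unit moment at one end gives L/(3EI) there and L/(6EI) at the far end, so f₁₁ = f₂₂ = 2.8/EI and f₁₂ = f₂₁ = 1.4/EI.
Compatibility — zero rotation at each built-in end:
  2.8 M_A + 1.4 M_C = 976.2
  1.4 M_A + 2.8 M_C = 929.3
Solving the pair gives M_A = 243.6 kN·m and M_C = 210.1 kN·m (hogging).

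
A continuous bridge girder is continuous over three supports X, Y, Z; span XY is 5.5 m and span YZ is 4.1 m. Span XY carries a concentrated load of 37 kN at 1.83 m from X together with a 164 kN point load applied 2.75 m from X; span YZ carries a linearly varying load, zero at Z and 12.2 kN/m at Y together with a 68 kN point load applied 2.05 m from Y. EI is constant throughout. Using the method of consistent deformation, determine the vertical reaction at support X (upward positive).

R_X = 80.81 kN

Insert a hinge at Y; M_Y is the redundant, and each span becomes simply supported.
Rotations at Y on the released spans (each span's end-slope, ×1/EI):
  span XY: point load 37 at a = 1.83: Pab(L + a)/(6LEI) = 55.2/EI
  span XY: point load 164 at a = 2.75: Pab(L + a)/(6LEI) = 310.1/EI
  span YZ: triangular load, peak 12.2: w₀L³/(45EI) = 18.69/EI
  span YZ: point load 68 at a = 2.05: Pab(L + b)/(6LEI) = 71.44/EI
  relative rotation θ_0 = (365.3 + 90.13)/EI = 455.4/EI
A unit hogging moment at Y produces rotation L₁/(3EI) + L₂/(3EI) = 3.2/EI.
Compatibility: M_Y·(L₁+L₂)/(3EI) = θ_0, giving M_Y = 142.3 kN·m (hogging).
Span XY, ΣM about X with M_Y applied at Y: R_Y^{XY}·5.5 = 518.7 + 142.3, so R_Y^{XY} = 120.2 kN and R_X = 201 − 120.2 = 80.81 kN.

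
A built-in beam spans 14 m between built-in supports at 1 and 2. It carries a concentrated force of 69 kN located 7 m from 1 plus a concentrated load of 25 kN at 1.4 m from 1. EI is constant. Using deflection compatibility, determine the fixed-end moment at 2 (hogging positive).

M_2 = 123.9 kN·m

Take the two fixed-end moments M_1, M_2 as redundants; the released structure is the simple span 12.
End rotations of the released simple span under the applied load (×1/EI):
  at 1: point load 69 at a = 7: Pab(L + b)/(6LEI) = 845.2/EI
  at 2: point load 69 at a = 7: Pab(L + a)/(6LEI) = 845.2/EI
  at 1: point load 25 at a = 1.4: Pab(L + b)/(6LEI) = 139.7/EI
  at 2: point load 25 at a = 1.4: Pab(L + a)/(6LEI) = 80.85/EI
  θ_10 = 984.9/EI,  θ_20 = 926.1/EI
Flexibility coefficients: a unit moment at one end gives L/(3EI) there and L/(6EI) at the far end, so f₁₁ = f₂₂ = 4.667/EI and f₁₂ = f₂₁ = 2.333/EI.
Compatibility — zero rotation at each built-in end:
  4.667 M_1 + 2.333 M_2 = 984.9
  2.333 M_1 + 4.667 M_2 = 926.1
Solving the pair gives M_1 = 149.1 kN·m and M_2 = 123.9 kN·m (hogging).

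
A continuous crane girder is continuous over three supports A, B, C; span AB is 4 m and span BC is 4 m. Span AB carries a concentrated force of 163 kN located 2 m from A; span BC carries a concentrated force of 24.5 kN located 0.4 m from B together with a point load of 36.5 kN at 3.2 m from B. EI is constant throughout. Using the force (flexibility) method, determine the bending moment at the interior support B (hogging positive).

Take M_B as the redundant. Released structure: two simple spans AB and BC with a hinge at B.
End slopes at the hinge B, treating each span as simply supported:
  span AB: point load 163 at a = 2: Pab(L + a)/(6LEI) = 163/EI
  span BC: point load 24.5 at a = 0.4: Pab(L + b)/(6LEI) = 11.17/EI
  span BC: point load 36.5 at a = 3.2: Pab(L + b)/(6LEI) = 18.69/EI
  relative rotation θ_0 = (163 + 29.86)/EI = 192.9/EI
A unit hogging moment at B produces rotation L₁/(3EI) + L₂/(3EI) = 2.667/EI.
Slope continuity at B: θ_0 = M_B·2.667/EI, so M_B = 192.9/2.667 = 72.32 kN·m (hogging).

M_B = 72.32 kN·m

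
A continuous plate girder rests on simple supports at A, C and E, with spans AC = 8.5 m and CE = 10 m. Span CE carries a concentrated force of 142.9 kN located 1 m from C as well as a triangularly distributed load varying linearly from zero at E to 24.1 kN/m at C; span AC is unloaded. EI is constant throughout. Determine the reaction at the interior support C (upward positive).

Release continuity at C by inserting a hinge; the redundant is the internal moment M_C. The primary structure is two simply-supported spans AC and CE.
Discontinuity in slope at C on the released structure — sum the simple-span end rotations:
  span CE: point load 142.9 at a = 1: Pab(L + b)/(6LEI) = 407.3/EI
  span CE: triangular load, peak 24.1: w₀L³/(45EI) = 535.6/EI
  relative rotation θ_0 = (0 + 942.8)/EI = 942.8/EI
A unit hogging moment at C produces rotation L₁/(3EI) + L₂/(3EI) = 6.167/EI.
Slope continuity at C: θ_0 = M_C·6.167/EI, so M_C = 942.8/6.167 = 152.9 kN·m (hogging).
Span AC, ΣM about A with M_C applied at C: R_C^{AC}·8.5 = 0 + 152.9, so R_C^{AC} = 17.99 kN and R_A = 0 − 17.99 = -17.99 kN.
Span CE, ΣM about E: R_C^{CE}·10 = 2089 + 152.9, so R_C^{CE} = 224.2 kN and R_E = 263.4 − 224.2 = 39.17 kN.
R_C = 17.99 + 224.2 = 242.2 kN.

R_C = 242.2 kN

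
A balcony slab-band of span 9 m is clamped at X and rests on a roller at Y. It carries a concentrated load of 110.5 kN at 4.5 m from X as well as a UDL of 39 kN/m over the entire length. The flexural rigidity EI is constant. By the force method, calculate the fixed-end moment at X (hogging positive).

M_X = 581.3 kN·m

Release the roller at Y. Primary structure: cantilever fixed at X.
Free-end deflection of the primary structure under the applied loading (downward +):
  point load 110.5 at a = 4.5: Pa²(3L − a)/(6EI) = 8391/EI
  UDL 39: wL⁴/(8EI) = 31985/EI
  δ_0 = 40376/EI
Tip deflection under a unit load at Y: L³/(3EI) = 243/EI.
The prop prevents deflection at Y: R_Y = δ_0/δ_{YY} = 40376/243 = 166.2 kN.
Moment equilibrium about X: M_X = Σ(load moments about X) − R_Y·L = 2077 − 166.2×9 = 581.3 kN·m.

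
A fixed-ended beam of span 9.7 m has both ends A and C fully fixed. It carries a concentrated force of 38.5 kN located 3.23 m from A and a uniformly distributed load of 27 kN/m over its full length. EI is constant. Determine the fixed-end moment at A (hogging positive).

Take the two fixed-end moments M_A, M_C as redundants; the released structure is the simple span AC.
Simple-span end rotations at A and C under the given loads:
  at A: point load 38.5 at a = 3.23: Pab(L + b)/(6LEI) = 223.5/EI
  at C: point load 38.5 at a = 3.23: Pab(L + a)/(6LEI) = 178.7/EI
  at A: UDL 27: wL³/(24EI) = 1027/EI
  at C: UDL 27: wL³/(24EI) = 1027/EI
  θ_A0 = 1250/EI,  θ_C0 = 1206/EI
Flexibility coefficients: a unit moment at one end gives L/(3EI) there and L/(6EI) at the far end, so f₁₁ = f₂₂ = 3.233/EI and f₁₂ = f₂₁ = 1.617/EI.
Compatibility — zero rotation at each built-in end:
  3.233 M_A + 1.617 M_C = 1250
  1.617 M_A + 3.233 M_C = 1206
Solving the pair gives M_A = 267 kN·m and M_C = 239.3 kN·m (hogging).

M_A = 267 kN·m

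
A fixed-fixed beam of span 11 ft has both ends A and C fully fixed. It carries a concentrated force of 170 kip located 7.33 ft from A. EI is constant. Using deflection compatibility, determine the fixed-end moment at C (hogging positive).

Release both end moments; the primary structure is a simply-supported span AC with redundants M_A and M_C.
Simple-span end rotations at A and C under the given loads:
  at A: point load 170 at a = 7.33: Pab(L + b)/(6LEI) = 1016/EI
  at C: point load 170 at a = 7.33: Pab(L + a)/(6LEI) = 1270/EI
  θ_A0 = 1016/EI,  θ_C0 = 1270/EI
Flexibility coefficients: a unit moment at one end gives L/(3EI) there and L/(6EI) at the far end, so f₁₁ = f₂₂ = 3.667/EI and f₁₂ = f₂₁ = 1.833/EI.
Compatibility — zero rotation at each built-in end:
  3.667 M_A + 1.833 M_C = 1016
  1.833 M_A + 3.667 M_C = 1270
Solving the pair gives M_A = 138.7 kip·ft and M_C = 277 kip·ft (hogging).

M_C = 277 kip·ft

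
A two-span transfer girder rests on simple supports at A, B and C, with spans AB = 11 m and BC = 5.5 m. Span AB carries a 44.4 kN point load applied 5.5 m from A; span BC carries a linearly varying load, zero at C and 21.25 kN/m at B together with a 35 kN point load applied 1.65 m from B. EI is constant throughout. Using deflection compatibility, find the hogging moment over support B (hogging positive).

Insert a hinge at B; M_B is the redundant, and each span becomes simply supported.
Rotations at B on the released spans (each span's end-slope, ×1/EI):
  span AB: point load 44.4 at a = 5.5: Pab(L + a)/(6LEI) = 335.8/EI
  span BC: triangular load, peak 21.25: w₀L³/(45EI) = 78.57/EI
  span BC: point load 35 at a = 1.65: Pab(L + b)/(6LEI) = 63/EI
  relative rotation θ_0 = (335.8 + 141.6)/EI = 477.3/EI
A unit hogging moment at B produces rotation L₁/(3EI) + L₂/(3EI) = 5.5/EI.
Compatibility: M_B·(L₁+L₂)/(3EI) = θ_0, giving M_B = 86.79 kN·m (hogging).

M_B = 86.79 kN·m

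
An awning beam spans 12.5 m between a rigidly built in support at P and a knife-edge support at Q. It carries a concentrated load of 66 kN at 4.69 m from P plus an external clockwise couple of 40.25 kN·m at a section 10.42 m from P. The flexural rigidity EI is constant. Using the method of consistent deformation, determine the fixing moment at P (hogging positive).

Release the roller at Q. Primary structure: cantilever fixed at P.
Primary-structure tip deflection at Q by superposition:
  point load 66 at a = 4.69: Pa²(3L − a)/(6EI) = 7939/EI
  clockwise couple 40.25 at a = 10.42: M₀a(2L − a)/(2EI) = 3057/EI
  δ_0 = 10996/EI
Flexibility coefficient — unit upward force at Q: δ_{QQ} = L³/(3EI) = 651/EI.
The prop prevents deflection at Q: R_Q = δ_0/δ_{QQ} = 10996/651 = 16.89 kN.
Moment equilibrium about P: M_P = Σ(load moments about P) − R_Q·L = 349.8 − 16.89×12.5 = 138.7 kN·m.

M_P = 138.7 kN·m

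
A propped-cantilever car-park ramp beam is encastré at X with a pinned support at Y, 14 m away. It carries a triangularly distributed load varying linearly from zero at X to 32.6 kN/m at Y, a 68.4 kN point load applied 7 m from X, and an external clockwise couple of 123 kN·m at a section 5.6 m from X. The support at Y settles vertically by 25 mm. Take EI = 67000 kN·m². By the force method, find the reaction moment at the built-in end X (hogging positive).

Remove the prop at Y; the released (primary) structure is a cantilever built in at X.
Primary-structure tip deflection at Y by superposition:
  triangular load, peak 32.6 at the free end: 11w₀L⁴/(120EI) = 114800/EI
  point load 68.4 at a = 7: Pa²(3L − a)/(6EI) = 19551/EI
  clockwise couple 123 at a = 5.6: M₀a(2L − a)/(2EI) = 7715/EI
  δ_0 = 142065/EI
Tip deflection under a unit load at Y: L³/(3EI) = 914.7/EI.
With EI = 67000 kN·m²: δ_0 = 2.1204 m and δ_{YY} = 0.013652 m/kN.
Compatibility — the beam at Y must follow the support down by 0.025 m: δ_0 − R_Y·δ_{YY} = 0.025, so R_Y = (2.1204 − 0.025)/0.013652 = 153.5 kN.
Moment equilibrium about X: M_X = Σ(load moments about X) − R_Y·L = 2732 − 153.5×14 = 582.8 kN·m.

M_X = 582.8 kN·m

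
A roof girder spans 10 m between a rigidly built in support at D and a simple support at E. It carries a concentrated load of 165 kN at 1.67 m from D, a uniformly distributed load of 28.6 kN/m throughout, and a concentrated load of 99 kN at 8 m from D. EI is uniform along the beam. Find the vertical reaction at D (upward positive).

R_D = 366.5 kN

Remove the prop at E; the released (primary) structure is a cantilever built in at D.
Primary-structure tip deflection at E by superposition:
  point load 165 at a = 1.67: Pa²(3L − a)/(6EI) = 2173/EI
  UDL 28.6: wL⁴/(8EI) = 35750/EI
  point load 99 at a = 8: Pa²(3L − a)/(6EI) = 23232/EI
  δ_0 = 61155/EI
Flexibility coefficient — unit upward force at E: δ_{EE} = L³/(3EI) = 333.3/EI.
The prop prevents deflection at E: R_E = δ_0/δ_{EE} = 61155/333.3 = 183.5 kN.
Vertical equilibrium: R_D = ΣP − R_E = 550 − 183.5 = 366.5 kN.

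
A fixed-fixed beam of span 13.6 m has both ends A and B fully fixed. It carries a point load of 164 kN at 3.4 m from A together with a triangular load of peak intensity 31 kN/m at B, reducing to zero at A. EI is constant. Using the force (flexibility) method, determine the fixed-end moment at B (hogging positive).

M_B = 391.2 kN·m

Take the two fixed-end moments M_A, M_B as redundants; the released structure is the simple span AB.
End rotations of the released simple span under the applied load (×1/EI):
  at A: point load 164 at a = 3.4: Pab(L + b)/(6LEI) = 1659/EI
  at B: point load 164 at a = 3.4: Pab(L + a)/(6LEI) = 1185/EI
  at A: triangular load, peak 31: 7w₀L³/(360EI) = 1516/EI
  at B: triangular load, peak 31: w₀L³/(45EI) = 1733/EI
  θ_A0 = 3175/EI,  θ_B0 = 2918/EI
Flexibility coefficients: a unit moment at one end gives L/(3EI) there and L/(6EI) at the far end, so f₁₁ = f₂₂ = 4.533/EI and f₁₂ = f₂₁ = 2.267/EI.
Compatibility — zero rotation at each built-in end:
  4.533 M_A + 2.267 M_B = 3175
  2.267 M_A + 4.533 M_B = 2918
Solving the pair gives M_A = 504.8 kN·m and M_B = 391.2 kN·m (hogging).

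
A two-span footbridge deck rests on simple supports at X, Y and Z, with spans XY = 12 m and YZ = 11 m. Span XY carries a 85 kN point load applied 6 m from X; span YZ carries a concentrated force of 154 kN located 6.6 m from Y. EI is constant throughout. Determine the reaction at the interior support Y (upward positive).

R_Y = 145.2 kN

Release continuity at Y by inserting a hinge; the redundant is the internal moment M_Y. The primary structure is two simply-supported spans XY and YZ.
Discontinuity in slope at Y on the released structure — sum the simple-span end rotations:
  span XY: point load 85 at a = 6: Pab(L + a)/(6LEI) = 765/EI
  span YZ: point load 154 at a = 6.6: Pab(L + b)/(6LEI) = 1044/EI
  relative rotation θ_0 = (765 + 1044)/EI = 1809/EI
A unit hogging moment at Y produces rotation L₁/(3EI) + L₂/(3EI) = 7.667/EI.
Slope continuity at Y: θ_0 = M_Y·7.667/EI, so M_Y = 1809/7.667 = 235.9 kN·m (hogging).
Span XY, ΣM about X with M_Y applied at Y: R_Y^{XY}·12 = 510 + 235.9, so R_Y^{XY} = 62.16 kN and R_X = 85 − 62.16 = 22.84 kN.
Span YZ, ΣM about Z: R_Y^{YZ}·11 = 677.6 + 235.9, so R_Y^{YZ} = 83.04 kN and R_Z = 154 − 83.04 = 70.96 kN.
R_Y = 62.16 + 83.04 = 145.2 kN.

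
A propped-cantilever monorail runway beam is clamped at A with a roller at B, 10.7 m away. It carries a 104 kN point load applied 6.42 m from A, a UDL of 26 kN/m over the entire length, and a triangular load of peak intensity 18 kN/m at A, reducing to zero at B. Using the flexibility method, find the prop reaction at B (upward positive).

Choose R_B as the redundant. The primary structure is the cantilever fixed at A.
Primary-structure tip deflection at B by superposition:
  point load 104 at a = 6.42: Pa²(3L − a)/(6EI) = 18346/EI
  UDL 26: wL⁴/(8EI) = 42601/EI
  triangular load, peak 18 at the fixed end: w₀L⁴/(30EI) = 7865/EI
  δ_0 = 68812/EI
Tip deflection under a unit load at B: L³/(3EI) = 408.3/EI.
Compatibility at B: δ_0 − R_B·δ_{BB} = 0, so R_B = 68812/408.3 = 168.5 kN.

R_B = 168.5 kN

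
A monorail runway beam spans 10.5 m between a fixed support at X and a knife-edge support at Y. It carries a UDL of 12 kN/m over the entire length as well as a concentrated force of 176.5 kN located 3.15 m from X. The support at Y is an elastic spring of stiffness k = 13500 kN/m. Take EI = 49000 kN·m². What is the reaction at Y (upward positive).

Choose R_Y as the redundant. The primary structure is the cantilever fixed at X.
Primary-structure tip deflection at Y by superposition:
  UDL 12: wL⁴/(8EI) = 18233/EI
  point load 176.5 at a = 3.15: Pa²(3L − a)/(6EI) = 8275/EI
  δ_0 = 26508/EI
Flexibility coefficient — unit upward force at Y: δ_{YY} = L³/(3EI) = 385.9/EI.
With EI = 49000 kN·m²: δ_0 = 0.54097 m and δ_{YY} = 0.007875 m/kN.
Compatibility — the spring shortens by R_Y/k under the reaction it provides: δ_0 − R_Y·δ_{YY} = R_Y/k. With 1/k = 0.000074 m/kN, R_Y = δ_0 / (δ_{YY} + 1/k) = 0.54097 / (0.007875 + 0.000074) = 68.05 kN.

R_Y = 68.05 kN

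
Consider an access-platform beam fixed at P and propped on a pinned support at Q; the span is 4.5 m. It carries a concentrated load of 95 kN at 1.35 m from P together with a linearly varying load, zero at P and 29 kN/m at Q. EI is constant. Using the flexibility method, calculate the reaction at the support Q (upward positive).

Take the reaction at Q as the redundant and release it; the primary structure is a cantilever fixed at P.
Deflection at Q on the released cantilever, summing each load's contribution:
  point load 95 at a = 1.35: Pa²(3L − a)/(6EI) = 350.6/EI
  triangular load, peak 29 at the free end: 11w₀L⁴/(120EI) = 1090/EI
  δ_0 = 1441/EI
Tip deflection under a unit load at Q: L³/(3EI) = 30.38/EI.
The prop prevents deflection at Q: R_Q = δ_0/δ_{QQ} = 1441/30.38 = 47.43 kN.

R_Q = 47.43 kN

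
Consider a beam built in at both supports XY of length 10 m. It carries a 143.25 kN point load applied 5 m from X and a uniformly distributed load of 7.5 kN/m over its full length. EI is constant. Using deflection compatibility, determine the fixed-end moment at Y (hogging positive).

M_Y = 241.6 kN·m

Release both end moments; the primary structure is a simply-supported span XY with redundants M_X and M_Y.
End rotations of the released simple span under the applied load (×1/EI):
  at X: point load 143.25 at a = 5: Pab(L + b)/(6LEI) = 895.3/EI
  at Y: point load 143.25 at a = 5: Pab(L + a)/(6LEI) = 895.3/EI
  at X: UDL 7.5: wL³/(24EI) = 312.5/EI
  at Y: UDL 7.5: wL³/(24EI) = 312.5/EI
  θ_X0 = 1208/EI,  θ_Y0 = 1208/EI
Flexibility coefficients: a unit moment at one end gives L/(3EI) there and L/(6EI) at the far end, so f₁₁ = f₂₂ = 3.333/EI and f₁₂ = f₂₁ = 1.667/EI.
Compatibility — zero rotation at each built-in end:
  3.333 M_X + 1.667 M_Y = 1208
  1.667 M_X + 3.333 M_Y = 1208
Solving the pair gives M_X = 241.6 kN·m and M_Y = 241.6 kN·m (hogging).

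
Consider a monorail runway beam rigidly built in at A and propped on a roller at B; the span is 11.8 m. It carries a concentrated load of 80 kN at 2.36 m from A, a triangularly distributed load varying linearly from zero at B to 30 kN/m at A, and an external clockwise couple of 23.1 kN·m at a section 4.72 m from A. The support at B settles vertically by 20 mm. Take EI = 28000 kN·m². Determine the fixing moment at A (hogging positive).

M_A = 427.4 kN·m

Take the reaction at B as the redundant and release it; the primary structure is a cantilever fixed at A.
Free-end deflection of the primary structure under the applied loading (downward +):
  point load 80 at a = 2.36: Pa²(3L − a)/(6EI) = 2454/EI
  triangular load, peak 30 at the fixed end: w₀L⁴/(30EI) = 19388/EI
  clockwise couple 23.1 at a = 4.72: M₀a(2L − a)/(2EI) = 1029/EI
  δ_0 = 22871/EI
Tip deflection under a unit load at B: L³/(3EI) = 547.7/EI.
With EI = 28000 kN·m²: δ_0 = 0.81681 m and δ_{BB} = 0.01956 m/kN.
Compatibility — the beam at B must follow the support down by 0.02 m: δ_0 − R_B·δ_{BB} = 0.02, so R_B = (0.81681 − 0.02)/0.01956 = 40.74 kN.
Moment equilibrium about A: M_A = Σ(load moments about A) − R_B·L = 908.1 − 40.74×11.8 = 427.4 kN·m.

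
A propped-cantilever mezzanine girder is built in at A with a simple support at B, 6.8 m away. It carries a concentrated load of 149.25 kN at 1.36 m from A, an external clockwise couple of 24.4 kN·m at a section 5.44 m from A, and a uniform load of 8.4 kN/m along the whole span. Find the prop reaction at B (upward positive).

R_B = 34.95 kN

Remove the prop at B; the released (primary) structure is a cantilever built in at A.
Primary-structure tip deflection at B by superposition:
  point load 149.25 at a = 1.36: Pa²(3L − a)/(6EI) = 876/EI
  clockwise couple 24.4 at a = 5.44: M₀a(2L − a)/(2EI) = 541.6/EI
  UDL 8.4: wL⁴/(8EI) = 2245/EI
  δ_0 = 3663/EI
Flexibility coefficient — unit upward force at B: δ_{BB} = L³/(3EI) = 104.8/EI.
The prop prevents deflection at B: R_B = δ_0/δ_{BB} = 3663/104.8 = 34.95 kN.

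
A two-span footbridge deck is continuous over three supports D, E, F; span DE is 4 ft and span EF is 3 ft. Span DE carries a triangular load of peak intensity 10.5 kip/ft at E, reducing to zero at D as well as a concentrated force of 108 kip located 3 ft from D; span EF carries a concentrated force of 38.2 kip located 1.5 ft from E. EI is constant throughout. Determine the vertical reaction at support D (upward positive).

R_D = 19.97 kip

Release continuity at E by inserting a hinge; the redundant is the internal moment M_E. The primary structure is two simply-supported spans DE and EF.
Discontinuity in slope at E on the released structure — sum the simple-span end rotations:
  span DE: triangular load, peak 10.5: w₀L³/(45EI) = 14.93/EI
  span DE: point load 108 at a = 3: Pab(L + a)/(6LEI) = 94.5/EI
  span EF: point load 38.2 at a = 1.5: Pab(L + b)/(6LEI) = 21.49/EI
  relative rotation θ_0 = (109.4 + 21.49)/EI = 130.9/EI
A unit hogging moment at E produces rotation L₁/(3EI) + L₂/(3EI) = 2.333/EI.
Compatibility: M_E·(L₁+L₂)/(3EI) = θ_0, giving M_E = 56.11 kip·ft (hogging).
Span DE, ΣM about D with M_E applied at E: R_E^{DE}·4 = 380 + 56.11, so R_E^{DE} = 109 kip and R_D = 129 − 109 = 19.97 kip.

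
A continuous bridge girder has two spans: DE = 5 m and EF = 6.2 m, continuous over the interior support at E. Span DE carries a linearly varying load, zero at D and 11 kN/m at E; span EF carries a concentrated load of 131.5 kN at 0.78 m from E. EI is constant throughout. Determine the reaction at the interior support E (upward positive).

Take M_E as the redundant. Released structure: two simple spans DE and EF with a hinge at E.
Discontinuity in slope at E on the released structure — sum the simple-span end rotations:
  span DE: triangular load, peak 11: w₀L³/(45EI) = 30.56/EI
  span EF: point load 131.5 at a = 0.78: Pab(L + b)/(6LEI) = 173.7/EI
  relative rotation θ_0 = (30.56 + 173.7)/EI = 204.2/EI
A unit hogging moment at E produces rotation L₁/(3EI) + L₂/(3EI) = 3.733/EI.
Compatibility: M_E·(L₁+L₂)/(3EI) = θ_0, giving M_E = 54.7 kN·m (hogging).
Span DE, ΣM about D with M_E applied at E: R_E^{DE}·5 = 91.67 + 54.7, so R_E^{DE} = 29.27 kN and R_D = 27.5 − 29.27 = -1.773 kN.
Span EF, ΣM about F: R_E^{EF}·6.2 = 712.7 + 54.7, so R_E^{EF} = 123.8 kN and R_F = 131.5 − 123.8 = 7.721 kN.
R_E = 29.27 + 123.8 = 153.1 kN.

R_E = 153.1 kN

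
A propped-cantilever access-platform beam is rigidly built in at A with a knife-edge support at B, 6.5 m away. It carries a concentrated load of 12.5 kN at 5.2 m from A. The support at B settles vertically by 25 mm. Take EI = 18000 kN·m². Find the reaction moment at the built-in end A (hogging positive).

Release the roller at B. Primary structure: cantilever fixed at A.
Downward deflection at the released point B due to the loads:
  point load 12.5 at a = 5.2: Pa²(3L − a)/(6EI) = 805.6/EI
Tip deflection under a unit load at B: L³/(3EI) = 91.54/EI.
With EI = 18000 kN·m²: δ_0 = 0.044754 m and δ_{BB} = 0.005086 m/kN.
Compatibility — the beam at B must follow the support down by 0.025 m: δ_0 − R_B·δ_{BB} = 0.025, so R_B = (0.044754 − 0.025)/0.005086 = 3.884 kN.
Moment equilibrium about A: M_A = Σ(load moments about A) − R_B·L = 65 − 3.884×6.5 = 39.75 kN·m.

M_A = 39.75 kN·m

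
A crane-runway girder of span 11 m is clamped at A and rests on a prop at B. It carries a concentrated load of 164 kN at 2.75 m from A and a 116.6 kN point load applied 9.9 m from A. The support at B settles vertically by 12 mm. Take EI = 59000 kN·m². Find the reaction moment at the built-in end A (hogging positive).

M_A = 377 kN·m

Release the roller at B. Primary structure: cantilever fixed at A.
Primary-structure tip deflection at B by superposition:
  point load 164 at a = 2.75: Pa²(3L − a)/(6EI) = 6253/EI
  point load 116.6 at a = 9.9: Pa²(3L − a)/(6EI) = 43998/EI
  δ_0 = 50251/EI
Flexibility coefficient — unit upward force at B: δ_{BB} = L³/(3EI) = 443.7/EI.
With EI = 59000 kN·m²: δ_0 = 0.85171 m and δ_{BB} = 0.00752 m/kN.
Compatibility — the beam at B must follow the support down by 0.012 m: δ_0 − R_B·δ_{BB} = 0.012, so R_B = (0.85171 − 0.012)/0.00752 = 111.7 kN.
Moment equilibrium about A: M_A = Σ(load moments about A) − R_B·L = 1605 − 111.7×11 = 377 kN·m.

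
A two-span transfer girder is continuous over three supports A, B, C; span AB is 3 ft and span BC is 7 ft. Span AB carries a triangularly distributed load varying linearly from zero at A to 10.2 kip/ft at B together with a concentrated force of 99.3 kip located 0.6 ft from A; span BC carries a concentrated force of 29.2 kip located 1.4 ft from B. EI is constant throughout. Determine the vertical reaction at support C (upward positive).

R_C = 1.409 kip

Take M_B as the redundant. Released structure: two simple spans AB and BC with a hinge at B.
Discontinuity in slope at B on the released structure — sum the simple-span end rotations:
  span AB: triangular load, peak 10.2: w₀L³/(45EI) = 6.12/EI
  span AB: point load 99.3 at a = 0.6: Pab(L + a)/(6LEI) = 28.6/EI
  span BC: point load 29.2 at a = 1.4: Pab(L + b)/(6LEI) = 68.68/EI
  relative rotation θ_0 = (34.72 + 68.68)/EI = 103.4/EI
A unit hogging moment at B produces rotation L₁/(3EI) + L₂/(3EI) = 3.333/EI.
Compatibility: M_B·(L₁+L₂)/(3EI) = θ_0, giving M_B = 31.02 kip·ft (hogging).
Span BC, ΣM about C: R_B^{BC}·7 = 163.5 + 31.02, so R_B^{BC} = 27.79 kip and R_C = 29.2 − 27.79 = 1.409 kip.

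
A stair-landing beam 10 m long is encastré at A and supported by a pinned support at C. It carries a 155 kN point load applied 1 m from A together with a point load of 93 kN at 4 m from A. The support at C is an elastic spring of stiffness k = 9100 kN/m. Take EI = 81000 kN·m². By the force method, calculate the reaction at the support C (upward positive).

R_C = 21.03 kN

Choose R_C as the redundant. The primary structure is the cantilever fixed at A.
Primary-structure tip deflection at C by superposition:
  point load 155 at a = 1: Pa²(3L − a)/(6EI) = 749.2/EI
  point load 93 at a = 4: Pa²(3L − a)/(6EI) = 6448/EI
  δ_0 = 7197/EI
Flexibility coefficient — unit upward force at C: δ_{CC} = L³/(3EI) = 333.3/EI.
With EI = 81000 kN·m²: δ_0 = 0.088854 m and δ_{CC} = 0.004115 m/kN.
Compatibility — the spring shortens by R_C/k under the reaction it provides: δ_0 − R_C·δ_{CC} = R_C/k. With 1/k = 0.00011 m/kN, R_C = δ_0 / (δ_{CC} + 1/k) = 0.088854 / (0.004115 + 0.00011) = 21.03 kN.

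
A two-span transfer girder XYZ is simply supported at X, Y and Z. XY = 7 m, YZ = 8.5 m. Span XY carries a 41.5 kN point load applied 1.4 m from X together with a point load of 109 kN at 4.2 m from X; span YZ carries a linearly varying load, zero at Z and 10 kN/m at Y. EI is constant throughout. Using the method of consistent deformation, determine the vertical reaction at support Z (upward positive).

R_Z = 1.794 kN

Release continuity at Y by inserting a hinge; the redundant is the internal moment M_Y. The primary structure is two simply-supported spans XY and YZ.
Discontinuity in slope at Y on the released structure — sum the simple-span end rotations:
  span XY: point load 41.5 at a = 1.4: Pab(L + a)/(6LEI) = 65.07/EI
  span XY: point load 109 at a = 4.2: Pab(L + a)/(6LEI) = 341.8/EI
  span YZ: triangular load, peak 10: w₀L³/(45EI) = 136.5/EI
  relative rotation θ_0 = (406.9 + 136.5)/EI = 543.4/EI
A unit hogging moment at Y produces rotation L₁/(3EI) + L₂/(3EI) = 5.167/EI.
Slope continuity at Y: θ_0 = M_Y·5.167/EI, so M_Y = 543.4/5.167 = 105.2 kN·m (hogging).
Span YZ, ΣM about Z: R_Y^{YZ}·8.5 = 240.8 + 105.2, so R_Y^{YZ} = 40.71 kN and R_Z = 42.5 − 40.71 = 1.794 kN.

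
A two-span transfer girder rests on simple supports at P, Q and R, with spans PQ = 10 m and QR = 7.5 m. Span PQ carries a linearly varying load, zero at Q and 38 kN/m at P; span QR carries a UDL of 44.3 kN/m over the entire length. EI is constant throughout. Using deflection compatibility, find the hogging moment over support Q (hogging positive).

Take M_Q as the redundant. Released structure: two simple spans PQ and QR with a hinge at Q.
Discontinuity in slope at Q on the released structure — sum the simple-span end rotations:
  span PQ: triangular load, peak 38: 7w₀L³/(360EI) = 738.9/EI
  span QR: UDL 44.3: wL³/(24EI) = 778.7/EI
  relative rotation θ_0 = (738.9 + 778.7)/EI = 1518/EI
A unit hogging moment at Q produces rotation L₁/(3EI) + L₂/(3EI) = 5.833/EI.
Slope continuity at Q: θ_0 = M_Q·5.833/EI, so M_Q = 1518/5.833 = 260.2 kN·m (hogging).

M_Q = 260.2 kN·m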